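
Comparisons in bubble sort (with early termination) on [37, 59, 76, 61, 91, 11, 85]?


Algorithm: bubble sort (with early termination)
Input: [37, 59, 76, 61, 91, 11, 85]
Sorted: [11, 37, 59, 61, 76, 85, 91]

21


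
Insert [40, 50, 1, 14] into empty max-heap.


Insert 40: [40]
Insert 50: [50, 40]
Insert 1: [50, 40, 1]
Insert 14: [50, 40, 1, 14]

Final heap: [50, 40, 1, 14]


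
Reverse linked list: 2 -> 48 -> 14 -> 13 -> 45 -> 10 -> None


Step 1: curr=2, set curr.next=prev(None) | reversed so far: 2
Step 2: curr=48, set curr.next=prev(2) | reversed so far: 48 -> 2
Step 3: curr=14, set curr.next=prev(48) | reversed so far: 14 -> 48 -> 2
Step 4: curr=13, set curr.next=prev(14) | reversed so far: 13 -> 14 -> 48 -> 2
Step 5: curr=45, set curr.next=prev(13) | reversed so far: 45 -> 13 -> 14 -> 48 -> 2
Step 6: curr=10, set curr.next=prev(45) | reversed so far: 10 -> 45 -> 13 -> 14 -> 48 -> 2

10 -> 45 -> 13 -> 14 -> 48 -> 2 -> None


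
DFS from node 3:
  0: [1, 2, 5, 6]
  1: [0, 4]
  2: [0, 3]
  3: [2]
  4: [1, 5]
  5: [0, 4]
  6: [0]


Visit 3, push [2]
Visit 2, push [0]
Visit 0, push [6, 5, 1]
Visit 1, push [4]
Visit 4, push [5]
Visit 5, push []
Visit 6, push []

DFS order: [3, 2, 0, 1, 4, 5, 6]


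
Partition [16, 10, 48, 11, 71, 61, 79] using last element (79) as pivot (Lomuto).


Pivot: 79
  16 <= 79: advance i (no swap)
  10 <= 79: advance i (no swap)
  48 <= 79: advance i (no swap)
  11 <= 79: advance i (no swap)
  71 <= 79: advance i (no swap)
  61 <= 79: advance i (no swap)
Place pivot at 6: [16, 10, 48, 11, 71, 61, 79]

Partitioned: [16, 10, 48, 11, 71, 61, 79]


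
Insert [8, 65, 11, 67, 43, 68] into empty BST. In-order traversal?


Insert 8: root
Insert 65: R from 8
Insert 11: R from 8 -> L from 65
Insert 67: R from 8 -> R from 65
Insert 43: R from 8 -> L from 65 -> R from 11
Insert 68: R from 8 -> R from 65 -> R from 67

In-order: [8, 11, 43, 65, 67, 68]


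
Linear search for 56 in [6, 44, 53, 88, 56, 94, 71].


i=0: 6!=56
i=1: 44!=56
i=2: 53!=56
i=3: 88!=56
i=4: 56==56 found!

Found at 4, 5 comps


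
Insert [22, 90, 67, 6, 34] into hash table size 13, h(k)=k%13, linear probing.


Insert 22: h=9 -> slot 9
Insert 90: h=12 -> slot 12
Insert 67: h=2 -> slot 2
Insert 6: h=6 -> slot 6
Insert 34: h=8 -> slot 8

Table: [None, None, 67, None, None, None, 6, None, 34, 22, None, None, 90]


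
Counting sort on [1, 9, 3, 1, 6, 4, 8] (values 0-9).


Input: [1, 9, 3, 1, 6, 4, 8]
Counts: [0, 2, 0, 1, 1, 0, 1, 0, 1, 1]

Sorted: [1, 1, 3, 4, 6, 8, 9]


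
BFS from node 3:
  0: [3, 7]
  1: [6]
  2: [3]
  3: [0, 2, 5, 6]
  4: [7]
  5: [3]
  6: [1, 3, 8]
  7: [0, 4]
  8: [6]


Visit 3, enqueue [0, 2, 5, 6]
Visit 0, enqueue [7]
Visit 2, enqueue []
Visit 5, enqueue []
Visit 6, enqueue [1, 8]
Visit 7, enqueue [4]
Visit 1, enqueue []
Visit 8, enqueue []
Visit 4, enqueue []

BFS order: [3, 0, 2, 5, 6, 7, 1, 8, 4]


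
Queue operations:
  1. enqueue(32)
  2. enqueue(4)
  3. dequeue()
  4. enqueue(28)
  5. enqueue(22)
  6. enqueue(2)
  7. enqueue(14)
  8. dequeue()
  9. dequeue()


enqueue(32) -> [32]
enqueue(4) -> [32, 4]
dequeue()->32, [4]
enqueue(28) -> [4, 28]
enqueue(22) -> [4, 28, 22]
enqueue(2) -> [4, 28, 22, 2]
enqueue(14) -> [4, 28, 22, 2, 14]
dequeue()->4, [28, 22, 2, 14]
dequeue()->28, [22, 2, 14]

Final queue: [22, 2, 14]


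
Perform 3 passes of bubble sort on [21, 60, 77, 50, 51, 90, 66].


Initial: [21, 60, 77, 50, 51, 90, 66]
Pass 1: [21, 60, 50, 51, 77, 66, 90] (3 swaps)
Pass 2: [21, 50, 51, 60, 66, 77, 90] (3 swaps)
Pass 3: [21, 50, 51, 60, 66, 77, 90] (0 swaps)

After 3 passes: [21, 50, 51, 60, 66, 77, 90]


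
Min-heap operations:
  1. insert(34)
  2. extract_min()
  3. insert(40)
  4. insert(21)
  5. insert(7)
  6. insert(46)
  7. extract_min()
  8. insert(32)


insert(34) -> [34]
extract_min()->34, []
insert(40) -> [40]
insert(21) -> [21, 40]
insert(7) -> [7, 40, 21]
insert(46) -> [7, 40, 21, 46]
extract_min()->7, [21, 40, 46]
insert(32) -> [21, 32, 46, 40]

Final heap: [21, 32, 46, 40]


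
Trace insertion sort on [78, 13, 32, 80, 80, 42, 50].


Initial: [78, 13, 32, 80, 80, 42, 50]
Insert 13: [13, 78, 32, 80, 80, 42, 50]
Insert 32: [13, 32, 78, 80, 80, 42, 50]
Insert 80: [13, 32, 78, 80, 80, 42, 50]
Insert 80: [13, 32, 78, 80, 80, 42, 50]
Insert 42: [13, 32, 42, 78, 80, 80, 50]
Insert 50: [13, 32, 42, 50, 78, 80, 80]

Sorted: [13, 32, 42, 50, 78, 80, 80]


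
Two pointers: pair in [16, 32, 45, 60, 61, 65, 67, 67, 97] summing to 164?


lo=0(16)+hi=8(97)=113
lo=1(32)+hi=8(97)=129
lo=2(45)+hi=8(97)=142
lo=3(60)+hi=8(97)=157
lo=4(61)+hi=8(97)=158
lo=5(65)+hi=8(97)=162
lo=6(67)+hi=8(97)=164

Yes: 67+97=164


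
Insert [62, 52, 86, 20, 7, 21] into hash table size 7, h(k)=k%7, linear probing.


Insert 62: h=6 -> slot 6
Insert 52: h=3 -> slot 3
Insert 86: h=2 -> slot 2
Insert 20: h=6, 1 probes -> slot 0
Insert 7: h=0, 1 probes -> slot 1
Insert 21: h=0, 4 probes -> slot 4

Table: [20, 7, 86, 52, 21, None, 62]


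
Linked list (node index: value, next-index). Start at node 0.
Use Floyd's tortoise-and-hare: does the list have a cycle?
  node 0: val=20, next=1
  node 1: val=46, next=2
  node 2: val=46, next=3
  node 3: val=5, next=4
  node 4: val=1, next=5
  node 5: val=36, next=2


Floyd's tortoise (slow, +1) and hare (fast, +2):
  init: slow=0, fast=0
  step 1: slow=1, fast=2
  step 2: slow=2, fast=4
  step 3: slow=3, fast=2
  step 4: slow=4, fast=4
  slow == fast at node 4: cycle detected

Cycle: yes


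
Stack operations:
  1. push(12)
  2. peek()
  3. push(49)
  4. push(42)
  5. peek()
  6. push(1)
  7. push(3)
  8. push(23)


push(12) -> [12]
peek()->12
push(49) -> [12, 49]
push(42) -> [12, 49, 42]
peek()->42
push(1) -> [12, 49, 42, 1]
push(3) -> [12, 49, 42, 1, 3]
push(23) -> [12, 49, 42, 1, 3, 23]

Final stack: [12, 49, 42, 1, 3, 23]


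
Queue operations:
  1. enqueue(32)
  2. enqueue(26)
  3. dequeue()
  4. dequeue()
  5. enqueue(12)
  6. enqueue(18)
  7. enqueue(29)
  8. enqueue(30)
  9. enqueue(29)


enqueue(32) -> [32]
enqueue(26) -> [32, 26]
dequeue()->32, [26]
dequeue()->26, []
enqueue(12) -> [12]
enqueue(18) -> [12, 18]
enqueue(29) -> [12, 18, 29]
enqueue(30) -> [12, 18, 29, 30]
enqueue(29) -> [12, 18, 29, 30, 29]

Final queue: [12, 18, 29, 30, 29]


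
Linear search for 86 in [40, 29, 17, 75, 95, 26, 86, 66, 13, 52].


i=0: 40!=86
i=1: 29!=86
i=2: 17!=86
i=3: 75!=86
i=4: 95!=86
i=5: 26!=86
i=6: 86==86 found!

Found at 6, 7 comps


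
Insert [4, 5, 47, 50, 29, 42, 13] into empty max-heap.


Insert 4: [4]
Insert 5: [5, 4]
Insert 47: [47, 4, 5]
Insert 50: [50, 47, 5, 4]
Insert 29: [50, 47, 5, 4, 29]
Insert 42: [50, 47, 42, 4, 29, 5]
Insert 13: [50, 47, 42, 4, 29, 5, 13]

Final heap: [50, 47, 42, 4, 29, 5, 13]


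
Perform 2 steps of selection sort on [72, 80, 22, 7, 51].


Initial: [72, 80, 22, 7, 51]
Step 1: min=7 at 3
  Swap: [7, 80, 22, 72, 51]
Step 2: min=22 at 2
  Swap: [7, 22, 80, 72, 51]

After 2 steps: [7, 22, 80, 72, 51]


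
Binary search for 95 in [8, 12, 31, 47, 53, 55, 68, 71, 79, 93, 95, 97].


Step 1: lo=0, hi=11, mid=5, val=55
Step 2: lo=6, hi=11, mid=8, val=79
Step 3: lo=9, hi=11, mid=10, val=95

Found at index 10


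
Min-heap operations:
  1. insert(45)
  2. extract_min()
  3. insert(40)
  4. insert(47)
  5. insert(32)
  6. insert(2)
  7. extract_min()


insert(45) -> [45]
extract_min()->45, []
insert(40) -> [40]
insert(47) -> [40, 47]
insert(32) -> [32, 47, 40]
insert(2) -> [2, 32, 40, 47]
extract_min()->2, [32, 47, 40]

Final heap: [32, 47, 40]


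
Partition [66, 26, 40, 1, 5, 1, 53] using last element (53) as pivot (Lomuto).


Pivot: 53
  26 <= 53: swap -> [26, 66, 40, 1, 5, 1, 53]
  40 <= 53: swap -> [26, 40, 66, 1, 5, 1, 53]
  1 <= 53: swap -> [26, 40, 1, 66, 5, 1, 53]
  5 <= 53: swap -> [26, 40, 1, 5, 66, 1, 53]
  1 <= 53: swap -> [26, 40, 1, 5, 1, 66, 53]
Place pivot at 5: [26, 40, 1, 5, 1, 53, 66]

Partitioned: [26, 40, 1, 5, 1, 53, 66]


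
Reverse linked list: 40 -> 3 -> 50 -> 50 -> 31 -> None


Step 1: curr=40, set curr.next=prev(None) | reversed so far: 40
Step 2: curr=3, set curr.next=prev(40) | reversed so far: 3 -> 40
Step 3: curr=50, set curr.next=prev(3) | reversed so far: 50 -> 3 -> 40
Step 4: curr=50, set curr.next=prev(50) | reversed so far: 50 -> 50 -> 3 -> 40
Step 5: curr=31, set curr.next=prev(50) | reversed so far: 31 -> 50 -> 50 -> 3 -> 40

31 -> 50 -> 50 -> 3 -> 40 -> None


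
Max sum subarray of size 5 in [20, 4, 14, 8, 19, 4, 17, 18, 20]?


[0:5]: 65
[1:6]: 49
[2:7]: 62
[3:8]: 66
[4:9]: 78

Max: 78 at [4:9]


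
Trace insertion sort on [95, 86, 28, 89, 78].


Initial: [95, 86, 28, 89, 78]
Insert 86: [86, 95, 28, 89, 78]
Insert 28: [28, 86, 95, 89, 78]
Insert 89: [28, 86, 89, 95, 78]
Insert 78: [28, 78, 86, 89, 95]

Sorted: [28, 78, 86, 89, 95]


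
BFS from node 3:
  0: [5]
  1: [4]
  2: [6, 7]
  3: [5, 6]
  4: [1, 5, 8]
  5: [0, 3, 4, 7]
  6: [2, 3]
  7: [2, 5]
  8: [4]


Visit 3, enqueue [5, 6]
Visit 5, enqueue [0, 4, 7]
Visit 6, enqueue [2]
Visit 0, enqueue []
Visit 4, enqueue [1, 8]
Visit 7, enqueue []
Visit 2, enqueue []
Visit 1, enqueue []
Visit 8, enqueue []

BFS order: [3, 5, 6, 0, 4, 7, 2, 1, 8]


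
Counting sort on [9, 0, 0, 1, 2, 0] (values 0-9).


Input: [9, 0, 0, 1, 2, 0]
Counts: [3, 1, 1, 0, 0, 0, 0, 0, 0, 1]

Sorted: [0, 0, 0, 1, 2, 9]


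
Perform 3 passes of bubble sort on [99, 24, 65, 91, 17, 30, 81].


Initial: [99, 24, 65, 91, 17, 30, 81]
Pass 1: [24, 65, 91, 17, 30, 81, 99] (6 swaps)
Pass 2: [24, 65, 17, 30, 81, 91, 99] (3 swaps)
Pass 3: [24, 17, 30, 65, 81, 91, 99] (2 swaps)

After 3 passes: [24, 17, 30, 65, 81, 91, 99]


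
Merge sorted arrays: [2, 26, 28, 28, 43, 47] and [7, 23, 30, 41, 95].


Take 2 from A
Take 7 from B
Take 23 from B
Take 26 from A
Take 28 from A
Take 28 from A
Take 30 from B
Take 41 from B
Take 43 from A
Take 47 from A

Merged: [2, 7, 23, 26, 28, 28, 30, 41, 43, 47, 95]


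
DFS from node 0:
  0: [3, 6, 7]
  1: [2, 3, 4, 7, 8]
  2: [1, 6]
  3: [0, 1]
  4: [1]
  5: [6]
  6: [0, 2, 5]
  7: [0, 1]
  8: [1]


Visit 0, push [7, 6, 3]
Visit 3, push [1]
Visit 1, push [8, 7, 4, 2]
Visit 2, push [6]
Visit 6, push [5]
Visit 5, push []
Visit 4, push []
Visit 7, push []
Visit 8, push []

DFS order: [0, 3, 1, 2, 6, 5, 4, 7, 8]


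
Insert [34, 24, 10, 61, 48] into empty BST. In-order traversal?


Insert 34: root
Insert 24: L from 34
Insert 10: L from 34 -> L from 24
Insert 61: R from 34
Insert 48: R from 34 -> L from 61

In-order: [10, 24, 34, 48, 61]


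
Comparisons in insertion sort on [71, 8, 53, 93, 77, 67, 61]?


Algorithm: insertion sort
Input: [71, 8, 53, 93, 77, 67, 61]
Sorted: [8, 53, 61, 67, 71, 77, 93]

15


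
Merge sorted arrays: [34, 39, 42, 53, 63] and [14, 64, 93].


Take 14 from B
Take 34 from A
Take 39 from A
Take 42 from A
Take 53 from A
Take 63 from A

Merged: [14, 34, 39, 42, 53, 63, 64, 93]


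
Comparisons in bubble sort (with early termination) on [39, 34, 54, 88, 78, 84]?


Algorithm: bubble sort (with early termination)
Input: [39, 34, 54, 88, 78, 84]
Sorted: [34, 39, 54, 78, 84, 88]

9


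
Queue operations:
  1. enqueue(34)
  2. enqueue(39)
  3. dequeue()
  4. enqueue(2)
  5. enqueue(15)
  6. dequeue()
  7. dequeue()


enqueue(34) -> [34]
enqueue(39) -> [34, 39]
dequeue()->34, [39]
enqueue(2) -> [39, 2]
enqueue(15) -> [39, 2, 15]
dequeue()->39, [2, 15]
dequeue()->2, [15]

Final queue: [15]


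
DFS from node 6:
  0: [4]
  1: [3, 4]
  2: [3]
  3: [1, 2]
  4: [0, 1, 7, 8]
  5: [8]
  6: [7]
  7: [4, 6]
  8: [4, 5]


Visit 6, push [7]
Visit 7, push [4]
Visit 4, push [8, 1, 0]
Visit 0, push []
Visit 1, push [3]
Visit 3, push [2]
Visit 2, push []
Visit 8, push [5]
Visit 5, push []

DFS order: [6, 7, 4, 0, 1, 3, 2, 8, 5]


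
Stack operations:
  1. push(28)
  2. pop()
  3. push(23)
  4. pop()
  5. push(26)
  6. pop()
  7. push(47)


push(28) -> [28]
pop()->28, []
push(23) -> [23]
pop()->23, []
push(26) -> [26]
pop()->26, []
push(47) -> [47]

Final stack: [47]


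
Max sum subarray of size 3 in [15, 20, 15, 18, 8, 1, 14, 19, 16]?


[0:3]: 50
[1:4]: 53
[2:5]: 41
[3:6]: 27
[4:7]: 23
[5:8]: 34
[6:9]: 49

Max: 53 at [1:4]


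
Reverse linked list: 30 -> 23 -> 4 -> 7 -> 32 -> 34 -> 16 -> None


Step 1: curr=30, set curr.next=prev(None) | reversed so far: 30
Step 2: curr=23, set curr.next=prev(30) | reversed so far: 23 -> 30
Step 3: curr=4, set curr.next=prev(23) | reversed so far: 4 -> 23 -> 30
Step 4: curr=7, set curr.next=prev(4) | reversed so far: 7 -> 4 -> 23 -> 30
Step 5: curr=32, set curr.next=prev(7) | reversed so far: 32 -> 7 -> 4 -> 23 -> 30
Step 6: curr=34, set curr.next=prev(32) | reversed so far: 34 -> 32 -> 7 -> 4 -> 23 -> 30
Step 7: curr=16, set curr.next=prev(34) | reversed so far: 16 -> 34 -> 32 -> 7 -> 4 -> 23 -> 30

16 -> 34 -> 32 -> 7 -> 4 -> 23 -> 30 -> None


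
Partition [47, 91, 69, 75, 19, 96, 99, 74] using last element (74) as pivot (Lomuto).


Pivot: 74
  47 <= 74: advance i (no swap)
  69 <= 74: swap -> [47, 69, 91, 75, 19, 96, 99, 74]
  19 <= 74: swap -> [47, 69, 19, 75, 91, 96, 99, 74]
Place pivot at 3: [47, 69, 19, 74, 91, 96, 99, 75]

Partitioned: [47, 69, 19, 74, 91, 96, 99, 75]


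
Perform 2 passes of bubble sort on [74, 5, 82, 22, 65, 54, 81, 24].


Initial: [74, 5, 82, 22, 65, 54, 81, 24]
Pass 1: [5, 74, 22, 65, 54, 81, 24, 82] (6 swaps)
Pass 2: [5, 22, 65, 54, 74, 24, 81, 82] (4 swaps)

After 2 passes: [5, 22, 65, 54, 74, 24, 81, 82]


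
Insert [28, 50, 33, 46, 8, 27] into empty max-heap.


Insert 28: [28]
Insert 50: [50, 28]
Insert 33: [50, 28, 33]
Insert 46: [50, 46, 33, 28]
Insert 8: [50, 46, 33, 28, 8]
Insert 27: [50, 46, 33, 28, 8, 27]

Final heap: [50, 46, 33, 28, 8, 27]


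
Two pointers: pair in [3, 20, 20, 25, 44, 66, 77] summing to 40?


lo=0(3)+hi=6(77)=80
lo=0(3)+hi=5(66)=69
lo=0(3)+hi=4(44)=47
lo=0(3)+hi=3(25)=28
lo=1(20)+hi=3(25)=45
lo=1(20)+hi=2(20)=40

Yes: 20+20=40


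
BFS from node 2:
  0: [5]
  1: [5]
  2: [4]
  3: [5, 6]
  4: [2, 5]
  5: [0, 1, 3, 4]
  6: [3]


Visit 2, enqueue [4]
Visit 4, enqueue [5]
Visit 5, enqueue [0, 1, 3]
Visit 0, enqueue []
Visit 1, enqueue []
Visit 3, enqueue [6]
Visit 6, enqueue []

BFS order: [2, 4, 5, 0, 1, 3, 6]


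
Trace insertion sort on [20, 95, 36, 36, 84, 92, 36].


Initial: [20, 95, 36, 36, 84, 92, 36]
Insert 95: [20, 95, 36, 36, 84, 92, 36]
Insert 36: [20, 36, 95, 36, 84, 92, 36]
Insert 36: [20, 36, 36, 95, 84, 92, 36]
Insert 84: [20, 36, 36, 84, 95, 92, 36]
Insert 92: [20, 36, 36, 84, 92, 95, 36]
Insert 36: [20, 36, 36, 36, 84, 92, 95]

Sorted: [20, 36, 36, 36, 84, 92, 95]


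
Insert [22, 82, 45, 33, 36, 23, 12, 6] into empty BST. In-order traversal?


Insert 22: root
Insert 82: R from 22
Insert 45: R from 22 -> L from 82
Insert 33: R from 22 -> L from 82 -> L from 45
Insert 36: R from 22 -> L from 82 -> L from 45 -> R from 33
Insert 23: R from 22 -> L from 82 -> L from 45 -> L from 33
Insert 12: L from 22
Insert 6: L from 22 -> L from 12

In-order: [6, 12, 22, 23, 33, 36, 45, 82]


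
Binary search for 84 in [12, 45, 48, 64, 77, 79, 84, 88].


Step 1: lo=0, hi=7, mid=3, val=64
Step 2: lo=4, hi=7, mid=5, val=79
Step 3: lo=6, hi=7, mid=6, val=84

Found at index 6


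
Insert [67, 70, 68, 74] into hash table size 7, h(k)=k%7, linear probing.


Insert 67: h=4 -> slot 4
Insert 70: h=0 -> slot 0
Insert 68: h=5 -> slot 5
Insert 74: h=4, 2 probes -> slot 6

Table: [70, None, None, None, 67, 68, 74]


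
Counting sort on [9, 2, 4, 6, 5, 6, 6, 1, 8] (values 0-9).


Input: [9, 2, 4, 6, 5, 6, 6, 1, 8]
Counts: [0, 1, 1, 0, 1, 1, 3, 0, 1, 1]

Sorted: [1, 2, 4, 5, 6, 6, 6, 8, 9]


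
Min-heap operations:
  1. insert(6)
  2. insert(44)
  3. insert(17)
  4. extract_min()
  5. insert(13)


insert(6) -> [6]
insert(44) -> [6, 44]
insert(17) -> [6, 44, 17]
extract_min()->6, [17, 44]
insert(13) -> [13, 44, 17]

Final heap: [13, 44, 17]


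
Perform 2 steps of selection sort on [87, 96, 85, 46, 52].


Initial: [87, 96, 85, 46, 52]
Step 1: min=46 at 3
  Swap: [46, 96, 85, 87, 52]
Step 2: min=52 at 4
  Swap: [46, 52, 85, 87, 96]

After 2 steps: [46, 52, 85, 87, 96]


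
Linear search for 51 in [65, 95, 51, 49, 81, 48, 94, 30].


i=0: 65!=51
i=1: 95!=51
i=2: 51==51 found!

Found at 2, 3 comps


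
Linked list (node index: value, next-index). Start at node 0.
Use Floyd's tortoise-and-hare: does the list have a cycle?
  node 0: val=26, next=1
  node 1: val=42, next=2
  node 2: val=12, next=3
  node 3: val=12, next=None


Floyd's tortoise (slow, +1) and hare (fast, +2):
  init: slow=0, fast=0
  step 1: slow=1, fast=2
  step 2: fast 2->3->None, no cycle

Cycle: no


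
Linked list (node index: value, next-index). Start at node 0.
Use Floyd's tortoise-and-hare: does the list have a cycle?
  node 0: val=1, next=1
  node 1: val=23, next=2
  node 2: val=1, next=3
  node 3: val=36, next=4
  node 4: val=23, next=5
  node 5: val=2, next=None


Floyd's tortoise (slow, +1) and hare (fast, +2):
  init: slow=0, fast=0
  step 1: slow=1, fast=2
  step 2: slow=2, fast=4
  step 3: fast 4->5->None, no cycle

Cycle: no


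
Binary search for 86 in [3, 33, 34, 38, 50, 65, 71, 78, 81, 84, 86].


Step 1: lo=0, hi=10, mid=5, val=65
Step 2: lo=6, hi=10, mid=8, val=81
Step 3: lo=9, hi=10, mid=9, val=84
Step 4: lo=10, hi=10, mid=10, val=86

Found at index 10


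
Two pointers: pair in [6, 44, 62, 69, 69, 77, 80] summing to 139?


lo=0(6)+hi=6(80)=86
lo=1(44)+hi=6(80)=124
lo=2(62)+hi=6(80)=142
lo=2(62)+hi=5(77)=139

Yes: 62+77=139


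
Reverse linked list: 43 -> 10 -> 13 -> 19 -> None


Step 1: curr=43, set curr.next=prev(None) | reversed so far: 43
Step 2: curr=10, set curr.next=prev(43) | reversed so far: 10 -> 43
Step 3: curr=13, set curr.next=prev(10) | reversed so far: 13 -> 10 -> 43
Step 4: curr=19, set curr.next=prev(13) | reversed so far: 19 -> 13 -> 10 -> 43

19 -> 13 -> 10 -> 43 -> None


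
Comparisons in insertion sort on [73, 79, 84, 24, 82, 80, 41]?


Algorithm: insertion sort
Input: [73, 79, 84, 24, 82, 80, 41]
Sorted: [24, 41, 73, 79, 80, 82, 84]

16


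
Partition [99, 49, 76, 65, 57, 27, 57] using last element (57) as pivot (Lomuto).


Pivot: 57
  49 <= 57: swap -> [49, 99, 76, 65, 57, 27, 57]
  57 <= 57: swap -> [49, 57, 76, 65, 99, 27, 57]
  27 <= 57: swap -> [49, 57, 27, 65, 99, 76, 57]
Place pivot at 3: [49, 57, 27, 57, 99, 76, 65]

Partitioned: [49, 57, 27, 57, 99, 76, 65]


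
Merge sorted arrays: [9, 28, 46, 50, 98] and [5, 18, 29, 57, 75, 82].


Take 5 from B
Take 9 from A
Take 18 from B
Take 28 from A
Take 29 from B
Take 46 from A
Take 50 from A
Take 57 from B
Take 75 from B
Take 82 from B

Merged: [5, 9, 18, 28, 29, 46, 50, 57, 75, 82, 98]


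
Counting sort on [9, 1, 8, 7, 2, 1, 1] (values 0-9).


Input: [9, 1, 8, 7, 2, 1, 1]
Counts: [0, 3, 1, 0, 0, 0, 0, 1, 1, 1]

Sorted: [1, 1, 1, 2, 7, 8, 9]


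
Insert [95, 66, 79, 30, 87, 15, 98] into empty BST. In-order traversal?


Insert 95: root
Insert 66: L from 95
Insert 79: L from 95 -> R from 66
Insert 30: L from 95 -> L from 66
Insert 87: L from 95 -> R from 66 -> R from 79
Insert 15: L from 95 -> L from 66 -> L from 30
Insert 98: R from 95

In-order: [15, 30, 66, 79, 87, 95, 98]


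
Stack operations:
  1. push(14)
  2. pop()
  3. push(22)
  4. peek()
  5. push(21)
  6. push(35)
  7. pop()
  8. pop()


push(14) -> [14]
pop()->14, []
push(22) -> [22]
peek()->22
push(21) -> [22, 21]
push(35) -> [22, 21, 35]
pop()->35, [22, 21]
pop()->21, [22]

Final stack: [22]


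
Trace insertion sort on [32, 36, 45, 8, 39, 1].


Initial: [32, 36, 45, 8, 39, 1]
Insert 36: [32, 36, 45, 8, 39, 1]
Insert 45: [32, 36, 45, 8, 39, 1]
Insert 8: [8, 32, 36, 45, 39, 1]
Insert 39: [8, 32, 36, 39, 45, 1]
Insert 1: [1, 8, 32, 36, 39, 45]

Sorted: [1, 8, 32, 36, 39, 45]


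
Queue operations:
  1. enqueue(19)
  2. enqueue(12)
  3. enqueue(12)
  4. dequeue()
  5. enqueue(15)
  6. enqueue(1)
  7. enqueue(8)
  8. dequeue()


enqueue(19) -> [19]
enqueue(12) -> [19, 12]
enqueue(12) -> [19, 12, 12]
dequeue()->19, [12, 12]
enqueue(15) -> [12, 12, 15]
enqueue(1) -> [12, 12, 15, 1]
enqueue(8) -> [12, 12, 15, 1, 8]
dequeue()->12, [12, 15, 1, 8]

Final queue: [12, 15, 1, 8]


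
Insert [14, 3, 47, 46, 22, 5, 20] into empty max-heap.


Insert 14: [14]
Insert 3: [14, 3]
Insert 47: [47, 3, 14]
Insert 46: [47, 46, 14, 3]
Insert 22: [47, 46, 14, 3, 22]
Insert 5: [47, 46, 14, 3, 22, 5]
Insert 20: [47, 46, 20, 3, 22, 5, 14]

Final heap: [47, 46, 20, 3, 22, 5, 14]


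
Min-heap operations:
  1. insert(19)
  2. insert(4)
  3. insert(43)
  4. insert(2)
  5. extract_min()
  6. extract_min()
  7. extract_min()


insert(19) -> [19]
insert(4) -> [4, 19]
insert(43) -> [4, 19, 43]
insert(2) -> [2, 4, 43, 19]
extract_min()->2, [4, 19, 43]
extract_min()->4, [19, 43]
extract_min()->19, [43]

Final heap: [43]


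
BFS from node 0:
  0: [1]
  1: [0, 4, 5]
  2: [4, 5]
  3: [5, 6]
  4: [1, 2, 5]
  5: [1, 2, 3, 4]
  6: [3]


Visit 0, enqueue [1]
Visit 1, enqueue [4, 5]
Visit 4, enqueue [2]
Visit 5, enqueue [3]
Visit 2, enqueue []
Visit 3, enqueue [6]
Visit 6, enqueue []

BFS order: [0, 1, 4, 5, 2, 3, 6]


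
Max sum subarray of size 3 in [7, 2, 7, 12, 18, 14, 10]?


[0:3]: 16
[1:4]: 21
[2:5]: 37
[3:6]: 44
[4:7]: 42

Max: 44 at [3:6]


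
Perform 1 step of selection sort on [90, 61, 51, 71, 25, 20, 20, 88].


Initial: [90, 61, 51, 71, 25, 20, 20, 88]
Step 1: min=20 at 5
  Swap: [20, 61, 51, 71, 25, 90, 20, 88]

After 1 step: [20, 61, 51, 71, 25, 90, 20, 88]


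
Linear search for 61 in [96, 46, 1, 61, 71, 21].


i=0: 96!=61
i=1: 46!=61
i=2: 1!=61
i=3: 61==61 found!

Found at 3, 4 comps


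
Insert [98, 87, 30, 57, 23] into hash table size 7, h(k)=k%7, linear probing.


Insert 98: h=0 -> slot 0
Insert 87: h=3 -> slot 3
Insert 30: h=2 -> slot 2
Insert 57: h=1 -> slot 1
Insert 23: h=2, 2 probes -> slot 4

Table: [98, 57, 30, 87, 23, None, None]


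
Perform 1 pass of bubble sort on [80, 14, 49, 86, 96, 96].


Initial: [80, 14, 49, 86, 96, 96]
Pass 1: [14, 49, 80, 86, 96, 96] (2 swaps)

After 1 pass: [14, 49, 80, 86, 96, 96]


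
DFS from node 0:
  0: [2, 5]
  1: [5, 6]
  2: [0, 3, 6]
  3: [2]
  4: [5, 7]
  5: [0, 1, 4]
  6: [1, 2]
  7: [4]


Visit 0, push [5, 2]
Visit 2, push [6, 3]
Visit 3, push []
Visit 6, push [1]
Visit 1, push [5]
Visit 5, push [4]
Visit 4, push [7]
Visit 7, push []

DFS order: [0, 2, 3, 6, 1, 5, 4, 7]


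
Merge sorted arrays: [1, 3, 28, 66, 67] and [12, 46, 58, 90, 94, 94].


Take 1 from A
Take 3 from A
Take 12 from B
Take 28 from A
Take 46 from B
Take 58 from B
Take 66 from A
Take 67 from A

Merged: [1, 3, 12, 28, 46, 58, 66, 67, 90, 94, 94]


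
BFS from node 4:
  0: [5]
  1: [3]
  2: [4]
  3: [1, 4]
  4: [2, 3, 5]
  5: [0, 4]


Visit 4, enqueue [2, 3, 5]
Visit 2, enqueue []
Visit 3, enqueue [1]
Visit 5, enqueue [0]
Visit 1, enqueue []
Visit 0, enqueue []

BFS order: [4, 2, 3, 5, 1, 0]


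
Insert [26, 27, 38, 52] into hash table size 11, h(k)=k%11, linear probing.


Insert 26: h=4 -> slot 4
Insert 27: h=5 -> slot 5
Insert 38: h=5, 1 probes -> slot 6
Insert 52: h=8 -> slot 8

Table: [None, None, None, None, 26, 27, 38, None, 52, None, None]


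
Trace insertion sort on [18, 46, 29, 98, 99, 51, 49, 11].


Initial: [18, 46, 29, 98, 99, 51, 49, 11]
Insert 46: [18, 46, 29, 98, 99, 51, 49, 11]
Insert 29: [18, 29, 46, 98, 99, 51, 49, 11]
Insert 98: [18, 29, 46, 98, 99, 51, 49, 11]
Insert 99: [18, 29, 46, 98, 99, 51, 49, 11]
Insert 51: [18, 29, 46, 51, 98, 99, 49, 11]
Insert 49: [18, 29, 46, 49, 51, 98, 99, 11]
Insert 11: [11, 18, 29, 46, 49, 51, 98, 99]

Sorted: [11, 18, 29, 46, 49, 51, 98, 99]


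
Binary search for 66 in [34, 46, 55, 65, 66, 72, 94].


Step 1: lo=0, hi=6, mid=3, val=65
Step 2: lo=4, hi=6, mid=5, val=72
Step 3: lo=4, hi=4, mid=4, val=66

Found at index 4


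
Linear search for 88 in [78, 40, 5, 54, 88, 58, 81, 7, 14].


i=0: 78!=88
i=1: 40!=88
i=2: 5!=88
i=3: 54!=88
i=4: 88==88 found!

Found at 4, 5 comps


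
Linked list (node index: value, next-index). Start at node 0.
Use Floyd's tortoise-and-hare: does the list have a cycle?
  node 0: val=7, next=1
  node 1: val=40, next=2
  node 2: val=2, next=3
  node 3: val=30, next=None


Floyd's tortoise (slow, +1) and hare (fast, +2):
  init: slow=0, fast=0
  step 1: slow=1, fast=2
  step 2: fast 2->3->None, no cycle

Cycle: no


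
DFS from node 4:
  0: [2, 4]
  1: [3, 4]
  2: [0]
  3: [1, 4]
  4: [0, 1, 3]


Visit 4, push [3, 1, 0]
Visit 0, push [2]
Visit 2, push []
Visit 1, push [3]
Visit 3, push []

DFS order: [4, 0, 2, 1, 3]


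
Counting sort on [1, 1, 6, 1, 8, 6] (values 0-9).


Input: [1, 1, 6, 1, 8, 6]
Counts: [0, 3, 0, 0, 0, 0, 2, 0, 1, 0]

Sorted: [1, 1, 1, 6, 6, 8]


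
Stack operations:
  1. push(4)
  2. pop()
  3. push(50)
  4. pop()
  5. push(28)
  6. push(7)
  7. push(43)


push(4) -> [4]
pop()->4, []
push(50) -> [50]
pop()->50, []
push(28) -> [28]
push(7) -> [28, 7]
push(43) -> [28, 7, 43]

Final stack: [28, 7, 43]


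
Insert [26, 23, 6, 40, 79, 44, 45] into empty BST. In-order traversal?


Insert 26: root
Insert 23: L from 26
Insert 6: L from 26 -> L from 23
Insert 40: R from 26
Insert 79: R from 26 -> R from 40
Insert 44: R from 26 -> R from 40 -> L from 79
Insert 45: R from 26 -> R from 40 -> L from 79 -> R from 44

In-order: [6, 23, 26, 40, 44, 45, 79]


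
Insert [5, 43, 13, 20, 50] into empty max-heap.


Insert 5: [5]
Insert 43: [43, 5]
Insert 13: [43, 5, 13]
Insert 20: [43, 20, 13, 5]
Insert 50: [50, 43, 13, 5, 20]

Final heap: [50, 43, 13, 5, 20]


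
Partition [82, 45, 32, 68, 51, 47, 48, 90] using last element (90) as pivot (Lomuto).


Pivot: 90
  82 <= 90: advance i (no swap)
  45 <= 90: advance i (no swap)
  32 <= 90: advance i (no swap)
  68 <= 90: advance i (no swap)
  51 <= 90: advance i (no swap)
  47 <= 90: advance i (no swap)
  48 <= 90: advance i (no swap)
Place pivot at 7: [82, 45, 32, 68, 51, 47, 48, 90]

Partitioned: [82, 45, 32, 68, 51, 47, 48, 90]


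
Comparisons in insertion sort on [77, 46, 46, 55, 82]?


Algorithm: insertion sort
Input: [77, 46, 46, 55, 82]
Sorted: [46, 46, 55, 77, 82]

6


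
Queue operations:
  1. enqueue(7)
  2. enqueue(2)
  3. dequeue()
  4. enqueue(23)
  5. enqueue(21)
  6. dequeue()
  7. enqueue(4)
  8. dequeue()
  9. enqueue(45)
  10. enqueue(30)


enqueue(7) -> [7]
enqueue(2) -> [7, 2]
dequeue()->7, [2]
enqueue(23) -> [2, 23]
enqueue(21) -> [2, 23, 21]
dequeue()->2, [23, 21]
enqueue(4) -> [23, 21, 4]
dequeue()->23, [21, 4]
enqueue(45) -> [21, 4, 45]
enqueue(30) -> [21, 4, 45, 30]

Final queue: [21, 4, 45, 30]


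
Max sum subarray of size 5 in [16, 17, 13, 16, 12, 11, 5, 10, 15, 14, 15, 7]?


[0:5]: 74
[1:6]: 69
[2:7]: 57
[3:8]: 54
[4:9]: 53
[5:10]: 55
[6:11]: 59
[7:12]: 61

Max: 74 at [0:5]


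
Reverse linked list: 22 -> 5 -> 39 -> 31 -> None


Step 1: curr=22, set curr.next=prev(None) | reversed so far: 22
Step 2: curr=5, set curr.next=prev(22) | reversed so far: 5 -> 22
Step 3: curr=39, set curr.next=prev(5) | reversed so far: 39 -> 5 -> 22
Step 4: curr=31, set curr.next=prev(39) | reversed so far: 31 -> 39 -> 5 -> 22

31 -> 39 -> 5 -> 22 -> None


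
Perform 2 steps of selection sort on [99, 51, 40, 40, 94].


Initial: [99, 51, 40, 40, 94]
Step 1: min=40 at 2
  Swap: [40, 51, 99, 40, 94]
Step 2: min=40 at 3
  Swap: [40, 40, 99, 51, 94]

After 2 steps: [40, 40, 99, 51, 94]


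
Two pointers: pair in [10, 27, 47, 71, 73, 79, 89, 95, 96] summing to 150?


lo=0(10)+hi=8(96)=106
lo=1(27)+hi=8(96)=123
lo=2(47)+hi=8(96)=143
lo=3(71)+hi=8(96)=167
lo=3(71)+hi=7(95)=166
lo=3(71)+hi=6(89)=160
lo=3(71)+hi=5(79)=150

Yes: 71+79=150


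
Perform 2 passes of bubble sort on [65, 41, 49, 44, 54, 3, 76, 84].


Initial: [65, 41, 49, 44, 54, 3, 76, 84]
Pass 1: [41, 49, 44, 54, 3, 65, 76, 84] (5 swaps)
Pass 2: [41, 44, 49, 3, 54, 65, 76, 84] (2 swaps)

After 2 passes: [41, 44, 49, 3, 54, 65, 76, 84]


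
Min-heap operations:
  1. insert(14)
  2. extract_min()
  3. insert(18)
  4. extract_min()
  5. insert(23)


insert(14) -> [14]
extract_min()->14, []
insert(18) -> [18]
extract_min()->18, []
insert(23) -> [23]

Final heap: [23]


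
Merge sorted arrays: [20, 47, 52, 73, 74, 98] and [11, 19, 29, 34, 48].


Take 11 from B
Take 19 from B
Take 20 from A
Take 29 from B
Take 34 from B
Take 47 from A
Take 48 from B

Merged: [11, 19, 20, 29, 34, 47, 48, 52, 73, 74, 98]


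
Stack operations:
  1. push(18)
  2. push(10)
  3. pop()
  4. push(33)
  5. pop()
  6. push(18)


push(18) -> [18]
push(10) -> [18, 10]
pop()->10, [18]
push(33) -> [18, 33]
pop()->33, [18]
push(18) -> [18, 18]

Final stack: [18, 18]


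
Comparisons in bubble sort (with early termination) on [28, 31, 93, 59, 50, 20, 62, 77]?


Algorithm: bubble sort (with early termination)
Input: [28, 31, 93, 59, 50, 20, 62, 77]
Sorted: [20, 28, 31, 50, 59, 62, 77, 93]

27


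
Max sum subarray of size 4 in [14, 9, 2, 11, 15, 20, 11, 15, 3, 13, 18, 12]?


[0:4]: 36
[1:5]: 37
[2:6]: 48
[3:7]: 57
[4:8]: 61
[5:9]: 49
[6:10]: 42
[7:11]: 49
[8:12]: 46

Max: 61 at [4:8]


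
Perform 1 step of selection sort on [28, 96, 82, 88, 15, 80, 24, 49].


Initial: [28, 96, 82, 88, 15, 80, 24, 49]
Step 1: min=15 at 4
  Swap: [15, 96, 82, 88, 28, 80, 24, 49]

After 1 step: [15, 96, 82, 88, 28, 80, 24, 49]


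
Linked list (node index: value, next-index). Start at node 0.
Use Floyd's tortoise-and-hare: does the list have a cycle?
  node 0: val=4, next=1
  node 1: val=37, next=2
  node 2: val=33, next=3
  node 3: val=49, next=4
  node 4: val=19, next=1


Floyd's tortoise (slow, +1) and hare (fast, +2):
  init: slow=0, fast=0
  step 1: slow=1, fast=2
  step 2: slow=2, fast=4
  step 3: slow=3, fast=2
  step 4: slow=4, fast=4
  slow == fast at node 4: cycle detected

Cycle: yes


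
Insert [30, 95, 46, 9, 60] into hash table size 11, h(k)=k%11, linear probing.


Insert 30: h=8 -> slot 8
Insert 95: h=7 -> slot 7
Insert 46: h=2 -> slot 2
Insert 9: h=9 -> slot 9
Insert 60: h=5 -> slot 5

Table: [None, None, 46, None, None, 60, None, 95, 30, 9, None]


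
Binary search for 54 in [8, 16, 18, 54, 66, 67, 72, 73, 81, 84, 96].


Step 1: lo=0, hi=10, mid=5, val=67
Step 2: lo=0, hi=4, mid=2, val=18
Step 3: lo=3, hi=4, mid=3, val=54

Found at index 3


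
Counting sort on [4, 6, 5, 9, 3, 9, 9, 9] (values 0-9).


Input: [4, 6, 5, 9, 3, 9, 9, 9]
Counts: [0, 0, 0, 1, 1, 1, 1, 0, 0, 4]

Sorted: [3, 4, 5, 6, 9, 9, 9, 9]


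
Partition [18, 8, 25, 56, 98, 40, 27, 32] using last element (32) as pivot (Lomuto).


Pivot: 32
  18 <= 32: advance i (no swap)
  8 <= 32: advance i (no swap)
  25 <= 32: advance i (no swap)
  27 <= 32: swap -> [18, 8, 25, 27, 98, 40, 56, 32]
Place pivot at 4: [18, 8, 25, 27, 32, 40, 56, 98]

Partitioned: [18, 8, 25, 27, 32, 40, 56, 98]


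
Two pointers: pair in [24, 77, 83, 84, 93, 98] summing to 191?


lo=0(24)+hi=5(98)=122
lo=1(77)+hi=5(98)=175
lo=2(83)+hi=5(98)=181
lo=3(84)+hi=5(98)=182
lo=4(93)+hi=5(98)=191

Yes: 93+98=191


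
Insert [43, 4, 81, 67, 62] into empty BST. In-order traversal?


Insert 43: root
Insert 4: L from 43
Insert 81: R from 43
Insert 67: R from 43 -> L from 81
Insert 62: R from 43 -> L from 81 -> L from 67

In-order: [4, 43, 62, 67, 81]


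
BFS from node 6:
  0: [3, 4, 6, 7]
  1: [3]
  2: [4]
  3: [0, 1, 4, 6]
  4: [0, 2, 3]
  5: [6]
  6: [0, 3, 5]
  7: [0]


Visit 6, enqueue [0, 3, 5]
Visit 0, enqueue [4, 7]
Visit 3, enqueue [1]
Visit 5, enqueue []
Visit 4, enqueue [2]
Visit 7, enqueue []
Visit 1, enqueue []
Visit 2, enqueue []

BFS order: [6, 0, 3, 5, 4, 7, 1, 2]


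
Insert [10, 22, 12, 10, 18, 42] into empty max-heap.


Insert 10: [10]
Insert 22: [22, 10]
Insert 12: [22, 10, 12]
Insert 10: [22, 10, 12, 10]
Insert 18: [22, 18, 12, 10, 10]
Insert 42: [42, 18, 22, 10, 10, 12]

Final heap: [42, 18, 22, 10, 10, 12]


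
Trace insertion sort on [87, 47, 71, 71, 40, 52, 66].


Initial: [87, 47, 71, 71, 40, 52, 66]
Insert 47: [47, 87, 71, 71, 40, 52, 66]
Insert 71: [47, 71, 87, 71, 40, 52, 66]
Insert 71: [47, 71, 71, 87, 40, 52, 66]
Insert 40: [40, 47, 71, 71, 87, 52, 66]
Insert 52: [40, 47, 52, 71, 71, 87, 66]
Insert 66: [40, 47, 52, 66, 71, 71, 87]

Sorted: [40, 47, 52, 66, 71, 71, 87]


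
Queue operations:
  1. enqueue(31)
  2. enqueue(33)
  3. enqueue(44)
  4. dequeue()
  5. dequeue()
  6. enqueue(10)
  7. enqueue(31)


enqueue(31) -> [31]
enqueue(33) -> [31, 33]
enqueue(44) -> [31, 33, 44]
dequeue()->31, [33, 44]
dequeue()->33, [44]
enqueue(10) -> [44, 10]
enqueue(31) -> [44, 10, 31]

Final queue: [44, 10, 31]


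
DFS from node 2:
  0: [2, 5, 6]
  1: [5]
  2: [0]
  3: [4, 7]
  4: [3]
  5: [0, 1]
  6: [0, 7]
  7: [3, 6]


Visit 2, push [0]
Visit 0, push [6, 5]
Visit 5, push [1]
Visit 1, push []
Visit 6, push [7]
Visit 7, push [3]
Visit 3, push [4]
Visit 4, push []

DFS order: [2, 0, 5, 1, 6, 7, 3, 4]


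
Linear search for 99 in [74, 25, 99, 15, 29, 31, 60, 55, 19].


i=0: 74!=99
i=1: 25!=99
i=2: 99==99 found!

Found at 2, 3 comps


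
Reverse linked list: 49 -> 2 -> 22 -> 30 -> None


Step 1: curr=49, set curr.next=prev(None) | reversed so far: 49
Step 2: curr=2, set curr.next=prev(49) | reversed so far: 2 -> 49
Step 3: curr=22, set curr.next=prev(2) | reversed so far: 22 -> 2 -> 49
Step 4: curr=30, set curr.next=prev(22) | reversed so far: 30 -> 22 -> 2 -> 49

30 -> 22 -> 2 -> 49 -> None


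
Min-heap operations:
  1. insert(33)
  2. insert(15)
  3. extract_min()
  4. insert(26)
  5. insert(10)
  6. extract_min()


insert(33) -> [33]
insert(15) -> [15, 33]
extract_min()->15, [33]
insert(26) -> [26, 33]
insert(10) -> [10, 33, 26]
extract_min()->10, [26, 33]

Final heap: [26, 33]


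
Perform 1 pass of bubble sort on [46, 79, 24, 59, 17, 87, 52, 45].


Initial: [46, 79, 24, 59, 17, 87, 52, 45]
Pass 1: [46, 24, 59, 17, 79, 52, 45, 87] (5 swaps)

After 1 pass: [46, 24, 59, 17, 79, 52, 45, 87]


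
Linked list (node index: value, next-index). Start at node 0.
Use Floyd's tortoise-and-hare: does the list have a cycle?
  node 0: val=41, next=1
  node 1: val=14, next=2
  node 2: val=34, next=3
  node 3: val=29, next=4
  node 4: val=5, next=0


Floyd's tortoise (slow, +1) and hare (fast, +2):
  init: slow=0, fast=0
  step 1: slow=1, fast=2
  step 2: slow=2, fast=4
  step 3: slow=3, fast=1
  step 4: slow=4, fast=3
  step 5: slow=0, fast=0
  slow == fast at node 0: cycle detected

Cycle: yes


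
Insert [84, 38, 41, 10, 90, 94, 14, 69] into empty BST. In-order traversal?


Insert 84: root
Insert 38: L from 84
Insert 41: L from 84 -> R from 38
Insert 10: L from 84 -> L from 38
Insert 90: R from 84
Insert 94: R from 84 -> R from 90
Insert 14: L from 84 -> L from 38 -> R from 10
Insert 69: L from 84 -> R from 38 -> R from 41

In-order: [10, 14, 38, 41, 69, 84, 90, 94]


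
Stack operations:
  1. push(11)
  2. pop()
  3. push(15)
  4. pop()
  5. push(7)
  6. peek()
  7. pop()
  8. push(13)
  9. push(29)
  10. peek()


push(11) -> [11]
pop()->11, []
push(15) -> [15]
pop()->15, []
push(7) -> [7]
peek()->7
pop()->7, []
push(13) -> [13]
push(29) -> [13, 29]
peek()->29

Final stack: [13, 29]


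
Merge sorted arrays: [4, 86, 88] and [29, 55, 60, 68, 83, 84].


Take 4 from A
Take 29 from B
Take 55 from B
Take 60 from B
Take 68 from B
Take 83 from B
Take 84 from B

Merged: [4, 29, 55, 60, 68, 83, 84, 86, 88]


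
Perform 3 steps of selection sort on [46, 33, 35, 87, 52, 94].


Initial: [46, 33, 35, 87, 52, 94]
Step 1: min=33 at 1
  Swap: [33, 46, 35, 87, 52, 94]
Step 2: min=35 at 2
  Swap: [33, 35, 46, 87, 52, 94]
Step 3: min=46 at 2
  Swap: [33, 35, 46, 87, 52, 94]

After 3 steps: [33, 35, 46, 87, 52, 94]


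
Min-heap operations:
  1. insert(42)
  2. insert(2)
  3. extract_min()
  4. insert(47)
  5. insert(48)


insert(42) -> [42]
insert(2) -> [2, 42]
extract_min()->2, [42]
insert(47) -> [42, 47]
insert(48) -> [42, 47, 48]

Final heap: [42, 47, 48]


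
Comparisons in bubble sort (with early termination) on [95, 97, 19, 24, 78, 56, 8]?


Algorithm: bubble sort (with early termination)
Input: [95, 97, 19, 24, 78, 56, 8]
Sorted: [8, 19, 24, 56, 78, 95, 97]

21


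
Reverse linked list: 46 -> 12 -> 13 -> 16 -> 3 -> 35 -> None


Step 1: curr=46, set curr.next=prev(None) | reversed so far: 46
Step 2: curr=12, set curr.next=prev(46) | reversed so far: 12 -> 46
Step 3: curr=13, set curr.next=prev(12) | reversed so far: 13 -> 12 -> 46
Step 4: curr=16, set curr.next=prev(13) | reversed so far: 16 -> 13 -> 12 -> 46
Step 5: curr=3, set curr.next=prev(16) | reversed so far: 3 -> 16 -> 13 -> 12 -> 46
Step 6: curr=35, set curr.next=prev(3) | reversed so far: 35 -> 3 -> 16 -> 13 -> 12 -> 46

35 -> 3 -> 16 -> 13 -> 12 -> 46 -> None


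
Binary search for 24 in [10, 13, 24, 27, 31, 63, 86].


Step 1: lo=0, hi=6, mid=3, val=27
Step 2: lo=0, hi=2, mid=1, val=13
Step 3: lo=2, hi=2, mid=2, val=24

Found at index 2


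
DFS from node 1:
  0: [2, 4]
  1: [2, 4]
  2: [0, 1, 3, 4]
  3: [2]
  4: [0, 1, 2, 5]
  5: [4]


Visit 1, push [4, 2]
Visit 2, push [4, 3, 0]
Visit 0, push [4]
Visit 4, push [5]
Visit 5, push []
Visit 3, push []

DFS order: [1, 2, 0, 4, 5, 3]


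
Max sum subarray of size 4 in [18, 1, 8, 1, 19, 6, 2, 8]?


[0:4]: 28
[1:5]: 29
[2:6]: 34
[3:7]: 28
[4:8]: 35

Max: 35 at [4:8]


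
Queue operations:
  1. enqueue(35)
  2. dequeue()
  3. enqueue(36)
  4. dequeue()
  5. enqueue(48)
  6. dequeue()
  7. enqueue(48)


enqueue(35) -> [35]
dequeue()->35, []
enqueue(36) -> [36]
dequeue()->36, []
enqueue(48) -> [48]
dequeue()->48, []
enqueue(48) -> [48]

Final queue: [48]


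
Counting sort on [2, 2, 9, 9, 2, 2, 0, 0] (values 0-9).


Input: [2, 2, 9, 9, 2, 2, 0, 0]
Counts: [2, 0, 4, 0, 0, 0, 0, 0, 0, 2]

Sorted: [0, 0, 2, 2, 2, 2, 9, 9]


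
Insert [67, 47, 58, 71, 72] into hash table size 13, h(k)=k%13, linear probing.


Insert 67: h=2 -> slot 2
Insert 47: h=8 -> slot 8
Insert 58: h=6 -> slot 6
Insert 71: h=6, 1 probes -> slot 7
Insert 72: h=7, 2 probes -> slot 9

Table: [None, None, 67, None, None, None, 58, 71, 47, 72, None, None, None]


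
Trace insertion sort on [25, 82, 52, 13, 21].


Initial: [25, 82, 52, 13, 21]
Insert 82: [25, 82, 52, 13, 21]
Insert 52: [25, 52, 82, 13, 21]
Insert 13: [13, 25, 52, 82, 21]
Insert 21: [13, 21, 25, 52, 82]

Sorted: [13, 21, 25, 52, 82]


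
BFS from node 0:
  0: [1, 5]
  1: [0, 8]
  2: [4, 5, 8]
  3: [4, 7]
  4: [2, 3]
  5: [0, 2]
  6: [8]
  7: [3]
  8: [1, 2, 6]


Visit 0, enqueue [1, 5]
Visit 1, enqueue [8]
Visit 5, enqueue [2]
Visit 8, enqueue [6]
Visit 2, enqueue [4]
Visit 6, enqueue []
Visit 4, enqueue [3]
Visit 3, enqueue [7]
Visit 7, enqueue []

BFS order: [0, 1, 5, 8, 2, 6, 4, 3, 7]


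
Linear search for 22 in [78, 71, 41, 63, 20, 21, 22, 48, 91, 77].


i=0: 78!=22
i=1: 71!=22
i=2: 41!=22
i=3: 63!=22
i=4: 20!=22
i=5: 21!=22
i=6: 22==22 found!

Found at 6, 7 comps


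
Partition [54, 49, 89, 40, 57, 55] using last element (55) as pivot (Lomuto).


Pivot: 55
  54 <= 55: advance i (no swap)
  49 <= 55: advance i (no swap)
  40 <= 55: swap -> [54, 49, 40, 89, 57, 55]
Place pivot at 3: [54, 49, 40, 55, 57, 89]

Partitioned: [54, 49, 40, 55, 57, 89]


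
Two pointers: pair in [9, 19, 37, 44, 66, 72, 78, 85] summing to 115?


lo=0(9)+hi=7(85)=94
lo=1(19)+hi=7(85)=104
lo=2(37)+hi=7(85)=122
lo=2(37)+hi=6(78)=115

Yes: 37+78=115


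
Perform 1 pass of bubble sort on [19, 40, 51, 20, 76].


Initial: [19, 40, 51, 20, 76]
Pass 1: [19, 40, 20, 51, 76] (1 swaps)

After 1 pass: [19, 40, 20, 51, 76]


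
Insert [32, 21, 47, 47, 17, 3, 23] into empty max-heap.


Insert 32: [32]
Insert 21: [32, 21]
Insert 47: [47, 21, 32]
Insert 47: [47, 47, 32, 21]
Insert 17: [47, 47, 32, 21, 17]
Insert 3: [47, 47, 32, 21, 17, 3]
Insert 23: [47, 47, 32, 21, 17, 3, 23]

Final heap: [47, 47, 32, 21, 17, 3, 23]


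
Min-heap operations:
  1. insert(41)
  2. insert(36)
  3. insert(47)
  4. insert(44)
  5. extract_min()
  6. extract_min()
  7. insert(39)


insert(41) -> [41]
insert(36) -> [36, 41]
insert(47) -> [36, 41, 47]
insert(44) -> [36, 41, 47, 44]
extract_min()->36, [41, 44, 47]
extract_min()->41, [44, 47]
insert(39) -> [39, 47, 44]

Final heap: [39, 47, 44]
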